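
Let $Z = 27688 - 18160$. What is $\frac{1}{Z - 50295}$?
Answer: $- \frac{1}{40767} \approx -2.453 \cdot 10^{-5}$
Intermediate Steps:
$Z = 9528$ ($Z = 27688 - 18160 = 9528$)
$\frac{1}{Z - 50295} = \frac{1}{9528 - 50295} = \frac{1}{-40767} = - \frac{1}{40767}$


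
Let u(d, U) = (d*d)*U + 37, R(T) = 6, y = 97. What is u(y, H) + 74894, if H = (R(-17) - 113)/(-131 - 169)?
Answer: 23486063/300 ≈ 78287.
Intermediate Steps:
H = 107/300 (H = (6 - 113)/(-131 - 169) = -107/(-300) = -107*(-1/300) = 107/300 ≈ 0.35667)
u(d, U) = 37 + U*d**2 (u(d, U) = d**2*U + 37 = U*d**2 + 37 = 37 + U*d**2)
u(y, H) + 74894 = (37 + (107/300)*97**2) + 74894 = (37 + (107/300)*9409) + 74894 = (37 + 1006763/300) + 74894 = 1017863/300 + 74894 = 23486063/300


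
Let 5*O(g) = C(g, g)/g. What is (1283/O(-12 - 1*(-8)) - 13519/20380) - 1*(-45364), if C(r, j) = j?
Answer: 1055242501/20380 ≈ 51778.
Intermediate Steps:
O(g) = 1/5 (O(g) = (g/g)/5 = (1/5)*1 = 1/5)
(1283/O(-12 - 1*(-8)) - 13519/20380) - 1*(-45364) = (1283/(1/5) - 13519/20380) - 1*(-45364) = (1283*5 - 13519*1/20380) + 45364 = (6415 - 13519/20380) + 45364 = 130724181/20380 + 45364 = 1055242501/20380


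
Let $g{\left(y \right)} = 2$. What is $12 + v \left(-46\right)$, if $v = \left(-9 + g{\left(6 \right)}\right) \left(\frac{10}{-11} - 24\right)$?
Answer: $- \frac{88096}{11} \approx -8008.7$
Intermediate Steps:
$v = \frac{1918}{11}$ ($v = \left(-9 + 2\right) \left(\frac{10}{-11} - 24\right) = - 7 \left(10 \left(- \frac{1}{11}\right) - 24\right) = - 7 \left(- \frac{10}{11} - 24\right) = \left(-7\right) \left(- \frac{274}{11}\right) = \frac{1918}{11} \approx 174.36$)
$12 + v \left(-46\right) = 12 + \frac{1918}{11} \left(-46\right) = 12 - \frac{88228}{11} = - \frac{88096}{11}$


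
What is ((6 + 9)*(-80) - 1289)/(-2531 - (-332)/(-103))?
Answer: 256367/261025 ≈ 0.98215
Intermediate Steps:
((6 + 9)*(-80) - 1289)/(-2531 - (-332)/(-103)) = (15*(-80) - 1289)/(-2531 - (-332)*(-1)/103) = (-1200 - 1289)/(-2531 - 4*83/103) = -2489/(-2531 - 332/103) = -2489/(-261025/103) = -2489*(-103/261025) = 256367/261025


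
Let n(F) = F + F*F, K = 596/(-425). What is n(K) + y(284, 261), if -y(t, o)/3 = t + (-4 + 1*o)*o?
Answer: -36501139959/180625 ≈ -2.0208e+5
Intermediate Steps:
y(t, o) = -3*t - 3*o*(-4 + o) (y(t, o) = -3*(t + (-4 + 1*o)*o) = -3*(t + (-4 + o)*o) = -3*(t + o*(-4 + o)) = -3*t - 3*o*(-4 + o))
K = -596/425 (K = 596*(-1/425) = -596/425 ≈ -1.4024)
n(F) = F + F**2
n(K) + y(284, 261) = -596*(1 - 596/425)/425 + (-3*284 - 3*261**2 + 12*261) = -596/425*(-171/425) + (-852 - 3*68121 + 3132) = 101916/180625 + (-852 - 204363 + 3132) = 101916/180625 - 202083 = -36501139959/180625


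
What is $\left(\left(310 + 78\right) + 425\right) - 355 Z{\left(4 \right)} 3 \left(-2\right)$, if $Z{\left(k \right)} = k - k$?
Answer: $813$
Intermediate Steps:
$Z{\left(k \right)} = 0$
$\left(\left(310 + 78\right) + 425\right) - 355 Z{\left(4 \right)} 3 \left(-2\right) = \left(\left(310 + 78\right) + 425\right) - 355 \cdot 0 \cdot 3 \left(-2\right) = \left(388 + 425\right) - 355 \cdot 0 \left(-2\right) = 813 - 0 = 813 + 0 = 813$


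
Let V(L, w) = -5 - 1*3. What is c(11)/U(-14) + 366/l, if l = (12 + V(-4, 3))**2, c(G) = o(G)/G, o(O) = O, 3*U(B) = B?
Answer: 1269/56 ≈ 22.661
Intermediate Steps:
U(B) = B/3
V(L, w) = -8 (V(L, w) = -5 - 3 = -8)
c(G) = 1 (c(G) = G/G = 1)
l = 16 (l = (12 - 8)**2 = 4**2 = 16)
c(11)/U(-14) + 366/l = 1/((1/3)*(-14)) + 366/16 = 1/(-14/3) + 366*(1/16) = 1*(-3/14) + 183/8 = -3/14 + 183/8 = 1269/56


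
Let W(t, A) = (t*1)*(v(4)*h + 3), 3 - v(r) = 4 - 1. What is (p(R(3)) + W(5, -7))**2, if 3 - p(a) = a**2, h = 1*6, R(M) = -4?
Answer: 4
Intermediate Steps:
v(r) = 0 (v(r) = 3 - (4 - 1) = 3 - 1*3 = 3 - 3 = 0)
h = 6
p(a) = 3 - a**2
W(t, A) = 3*t (W(t, A) = (t*1)*(0*6 + 3) = t*(0 + 3) = t*3 = 3*t)
(p(R(3)) + W(5, -7))**2 = ((3 - 1*(-4)**2) + 3*5)**2 = ((3 - 1*16) + 15)**2 = ((3 - 16) + 15)**2 = (-13 + 15)**2 = 2**2 = 4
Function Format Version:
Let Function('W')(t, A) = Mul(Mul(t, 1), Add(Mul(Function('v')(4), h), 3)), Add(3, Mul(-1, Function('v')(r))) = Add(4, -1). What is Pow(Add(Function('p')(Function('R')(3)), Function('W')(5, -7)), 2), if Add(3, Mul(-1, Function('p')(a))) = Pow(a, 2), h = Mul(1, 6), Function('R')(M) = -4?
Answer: 4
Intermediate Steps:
Function('v')(r) = 0 (Function('v')(r) = Add(3, Mul(-1, Add(4, -1))) = Add(3, Mul(-1, 3)) = Add(3, -3) = 0)
h = 6
Function('p')(a) = Add(3, Mul(-1, Pow(a, 2)))
Function('W')(t, A) = Mul(3, t) (Function('W')(t, A) = Mul(Mul(t, 1), Add(Mul(0, 6), 3)) = Mul(t, Add(0, 3)) = Mul(t, 3) = Mul(3, t))
Pow(Add(Function('p')(Function('R')(3)), Function('W')(5, -7)), 2) = Pow(Add(Add(3, Mul(-1, Pow(-4, 2))), Mul(3, 5)), 2) = Pow(Add(Add(3, Mul(-1, 16)), 15), 2) = Pow(Add(Add(3, -16), 15), 2) = Pow(Add(-13, 15), 2) = Pow(2, 2) = 4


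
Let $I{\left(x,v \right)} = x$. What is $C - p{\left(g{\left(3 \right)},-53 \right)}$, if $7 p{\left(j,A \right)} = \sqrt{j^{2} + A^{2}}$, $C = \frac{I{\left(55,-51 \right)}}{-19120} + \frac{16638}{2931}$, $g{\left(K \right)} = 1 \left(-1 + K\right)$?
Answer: $\frac{21197157}{3736048} - \frac{\sqrt{2813}}{7} \approx -1.9031$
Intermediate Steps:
$g{\left(K \right)} = -1 + K$
$C = \frac{21197157}{3736048}$ ($C = \frac{55}{-19120} + \frac{16638}{2931} = 55 \left(- \frac{1}{19120}\right) + 16638 \cdot \frac{1}{2931} = - \frac{11}{3824} + \frac{5546}{977} = \frac{21197157}{3736048} \approx 5.6737$)
$p{\left(j,A \right)} = \frac{\sqrt{A^{2} + j^{2}}}{7}$ ($p{\left(j,A \right)} = \frac{\sqrt{j^{2} + A^{2}}}{7} = \frac{\sqrt{A^{2} + j^{2}}}{7}$)
$C - p{\left(g{\left(3 \right)},-53 \right)} = \frac{21197157}{3736048} - \frac{\sqrt{\left(-53\right)^{2} + \left(-1 + 3\right)^{2}}}{7} = \frac{21197157}{3736048} - \frac{\sqrt{2809 + 2^{2}}}{7} = \frac{21197157}{3736048} - \frac{\sqrt{2809 + 4}}{7} = \frac{21197157}{3736048} - \frac{\sqrt{2813}}{7}$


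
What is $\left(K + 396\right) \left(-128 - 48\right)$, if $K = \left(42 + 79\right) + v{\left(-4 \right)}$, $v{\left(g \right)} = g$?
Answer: $-90288$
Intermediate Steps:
$K = 117$ ($K = \left(42 + 79\right) - 4 = 121 - 4 = 117$)
$\left(K + 396\right) \left(-128 - 48\right) = \left(117 + 396\right) \left(-128 - 48\right) = 513 \left(-128 - 48\right) = 513 \left(-176\right) = -90288$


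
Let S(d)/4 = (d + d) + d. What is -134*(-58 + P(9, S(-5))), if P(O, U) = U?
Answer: 15812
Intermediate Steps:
S(d) = 12*d (S(d) = 4*((d + d) + d) = 4*(2*d + d) = 4*(3*d) = 12*d)
-134*(-58 + P(9, S(-5))) = -134*(-58 + 12*(-5)) = -134*(-58 - 60) = -134*(-118) = 15812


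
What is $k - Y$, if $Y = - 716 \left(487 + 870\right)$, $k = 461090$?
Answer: $1432702$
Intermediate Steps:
$Y = -971612$ ($Y = \left(-716\right) 1357 = -971612$)
$k - Y = 461090 - -971612 = 461090 + 971612 = 1432702$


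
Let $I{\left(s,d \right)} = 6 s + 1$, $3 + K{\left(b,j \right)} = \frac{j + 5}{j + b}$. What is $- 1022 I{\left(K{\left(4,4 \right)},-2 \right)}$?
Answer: $\frac{20951}{2} \approx 10476.0$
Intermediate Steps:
$K{\left(b,j \right)} = -3 + \frac{5 + j}{b + j}$ ($K{\left(b,j \right)} = -3 + \frac{j + 5}{j + b} = -3 + \frac{5 + j}{b + j}$)
$I{\left(s,d \right)} = 1 + 6 s$
$- 1022 I{\left(K{\left(4,4 \right)},-2 \right)} = - 1022 \left(1 + 6 \frac{5 - 12 - 8}{4 + 4}\right) = - 1022 \left(1 + 6 \frac{5 - 12 - 8}{8}\right) = - 1022 \left(1 + 6 \cdot \frac{1}{8} \left(-15\right)\right) = - 1022 \left(1 + 6 \left(- \frac{15}{8}\right)\right) = - 1022 \left(1 - \frac{45}{4}\right) = \left(-1022\right) \left(- \frac{41}{4}\right) = \frac{20951}{2}$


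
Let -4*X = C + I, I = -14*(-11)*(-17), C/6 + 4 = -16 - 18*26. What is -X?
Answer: -2773/2 ≈ -1386.5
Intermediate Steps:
C = -2928 (C = -24 + 6*(-16 - 18*26) = -24 + 6*(-16 - 468) = -24 + 6*(-484) = -24 - 2904 = -2928)
I = -2618 (I = 154*(-17) = -2618)
X = 2773/2 (X = -(-2928 - 2618)/4 = -¼*(-5546) = 2773/2 ≈ 1386.5)
-X = -1*2773/2 = -2773/2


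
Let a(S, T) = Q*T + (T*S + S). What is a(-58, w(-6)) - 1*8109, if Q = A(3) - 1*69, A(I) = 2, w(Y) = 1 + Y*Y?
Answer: -12792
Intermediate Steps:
w(Y) = 1 + Y**2
Q = -67 (Q = 2 - 1*69 = 2 - 69 = -67)
a(S, T) = S - 67*T + S*T (a(S, T) = -67*T + (T*S + S) = -67*T + (S*T + S) = -67*T + (S + S*T) = S - 67*T + S*T)
a(-58, w(-6)) - 1*8109 = (-58 - 67*(1 + (-6)**2) - 58*(1 + (-6)**2)) - 1*8109 = (-58 - 67*(1 + 36) - 58*(1 + 36)) - 8109 = (-58 - 67*37 - 58*37) - 8109 = (-58 - 2479 - 2146) - 8109 = -4683 - 8109 = -12792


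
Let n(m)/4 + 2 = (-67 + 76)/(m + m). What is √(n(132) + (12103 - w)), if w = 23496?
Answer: I*√5518018/22 ≈ 106.77*I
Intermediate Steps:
n(m) = -8 + 18/m (n(m) = -8 + 4*((-67 + 76)/(m + m)) = -8 + 4*(9/((2*m))) = -8 + 4*(9*(1/(2*m))) = -8 + 4*(9/(2*m)) = -8 + 18/m)
√(n(132) + (12103 - w)) = √((-8 + 18/132) + (12103 - 1*23496)) = √((-8 + 18*(1/132)) + (12103 - 23496)) = √((-8 + 3/22) - 11393) = √(-173/22 - 11393) = √(-250819/22) = I*√5518018/22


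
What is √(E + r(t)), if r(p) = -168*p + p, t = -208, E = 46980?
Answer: 2*√20429 ≈ 285.86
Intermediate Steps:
r(p) = -167*p
√(E + r(t)) = √(46980 - 167*(-208)) = √(46980 + 34736) = √81716 = 2*√20429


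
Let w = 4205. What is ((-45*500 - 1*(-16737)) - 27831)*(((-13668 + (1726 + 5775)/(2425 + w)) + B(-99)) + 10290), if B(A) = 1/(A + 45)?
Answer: 86784007288/765 ≈ 1.1344e+8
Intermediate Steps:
B(A) = 1/(45 + A)
((-45*500 - 1*(-16737)) - 27831)*(((-13668 + (1726 + 5775)/(2425 + w)) + B(-99)) + 10290) = ((-45*500 - 1*(-16737)) - 27831)*(((-13668 + (1726 + 5775)/(2425 + 4205)) + 1/(45 - 99)) + 10290) = ((-22500 + 16737) - 27831)*(((-13668 + 7501/6630) + 1/(-54)) + 10290) = (-5763 - 27831)*(((-13668 + 7501*(1/6630)) - 1/54) + 10290) = -33594*(((-13668 + 577/510) - 1/54) + 10290) = -33594*((-6970103/510 - 1/54) + 10290) = -33594*(-31365506/2295 + 10290) = -33594*(-7749956/2295) = 86784007288/765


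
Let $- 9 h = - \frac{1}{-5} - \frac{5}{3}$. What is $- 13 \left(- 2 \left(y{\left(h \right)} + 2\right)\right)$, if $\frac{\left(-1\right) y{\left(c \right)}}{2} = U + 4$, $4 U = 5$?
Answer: $-221$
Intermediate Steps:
$U = \frac{5}{4}$ ($U = \frac{1}{4} \cdot 5 = \frac{5}{4} \approx 1.25$)
$h = \frac{22}{135}$ ($h = - \frac{- \frac{1}{-5} - \frac{5}{3}}{9} = - \frac{\left(-1\right) \left(- \frac{1}{5}\right) - \frac{5}{3}}{9} = - \frac{\frac{1}{5} - \frac{5}{3}}{9} = \left(- \frac{1}{9}\right) \left(- \frac{22}{15}\right) = \frac{22}{135} \approx 0.16296$)
$y{\left(c \right)} = - \frac{21}{2}$ ($y{\left(c \right)} = - 2 \left(\frac{5}{4} + 4\right) = \left(-2\right) \frac{21}{4} = - \frac{21}{2}$)
$- 13 \left(- 2 \left(y{\left(h \right)} + 2\right)\right) = - 13 \left(- 2 \left(- \frac{21}{2} + 2\right)\right) = - 13 \left(\left(-2\right) \left(- \frac{17}{2}\right)\right) = \left(-13\right) 17 = -221$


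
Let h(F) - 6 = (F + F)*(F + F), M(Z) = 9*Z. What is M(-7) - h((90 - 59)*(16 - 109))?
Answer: -33246825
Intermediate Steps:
h(F) = 6 + 4*F² (h(F) = 6 + (F + F)*(F + F) = 6 + (2*F)*(2*F) = 6 + 4*F²)
M(-7) - h((90 - 59)*(16 - 109)) = 9*(-7) - (6 + 4*((90 - 59)*(16 - 109))²) = -63 - (6 + 4*(31*(-93))²) = -63 - (6 + 4*(-2883)²) = -63 - (6 + 4*8311689) = -63 - (6 + 33246756) = -63 - 1*33246762 = -63 - 33246762 = -33246825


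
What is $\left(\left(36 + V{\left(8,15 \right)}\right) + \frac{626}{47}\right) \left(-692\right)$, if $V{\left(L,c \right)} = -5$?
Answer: $- \frac{1441436}{47} \approx -30669.0$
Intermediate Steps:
$\left(\left(36 + V{\left(8,15 \right)}\right) + \frac{626}{47}\right) \left(-692\right) = \left(\left(36 - 5\right) + \frac{626}{47}\right) \left(-692\right) = \left(31 + 626 \cdot \frac{1}{47}\right) \left(-692\right) = \left(31 + \frac{626}{47}\right) \left(-692\right) = \frac{2083}{47} \left(-692\right) = - \frac{1441436}{47}$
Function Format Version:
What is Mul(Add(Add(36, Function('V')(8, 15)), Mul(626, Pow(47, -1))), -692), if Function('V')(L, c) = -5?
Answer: Rational(-1441436, 47) ≈ -30669.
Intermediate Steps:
Mul(Add(Add(36, Function('V')(8, 15)), Mul(626, Pow(47, -1))), -692) = Mul(Add(Add(36, -5), Mul(626, Pow(47, -1))), -692) = Mul(Add(31, Mul(626, Rational(1, 47))), -692) = Mul(Add(31, Rational(626, 47)), -692) = Mul(Rational(2083, 47), -692) = Rational(-1441436, 47)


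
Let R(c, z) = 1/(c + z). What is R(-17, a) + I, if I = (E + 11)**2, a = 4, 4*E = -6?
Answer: 4689/52 ≈ 90.173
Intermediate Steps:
E = -3/2 (E = (1/4)*(-6) = -3/2 ≈ -1.5000)
I = 361/4 (I = (-3/2 + 11)**2 = (19/2)**2 = 361/4 ≈ 90.250)
R(-17, a) + I = 1/(-17 + 4) + 361/4 = 1/(-13) + 361/4 = -1/13 + 361/4 = 4689/52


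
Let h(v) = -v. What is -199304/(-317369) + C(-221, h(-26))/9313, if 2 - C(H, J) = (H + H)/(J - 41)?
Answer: 27711016252/44334862455 ≈ 0.62504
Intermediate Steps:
C(H, J) = 2 - 2*H/(-41 + J) (C(H, J) = 2 - (H + H)/(J - 41) = 2 - 2*H/(-41 + J))
-199304/(-317369) + C(-221, h(-26))/9313 = -199304/(-317369) + (2*(-41 - 1*(-26) - 1*(-221))/(-41 - 1*(-26)))/9313 = -199304*(-1/317369) + (2*(-41 + 26 + 221)/(-41 + 26))*(1/9313) = 199304/317369 + (2*206/(-15))*(1/9313) = 199304/317369 + (2*(-1/15)*206)*(1/9313) = 199304/317369 - 412/15*1/9313 = 199304/317369 - 412/139695 = 27711016252/44334862455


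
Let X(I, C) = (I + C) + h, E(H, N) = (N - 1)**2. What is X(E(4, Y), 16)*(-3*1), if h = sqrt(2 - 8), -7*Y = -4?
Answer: -2379/49 - 3*I*sqrt(6) ≈ -48.551 - 7.3485*I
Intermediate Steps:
Y = 4/7 (Y = -1/7*(-4) = 4/7 ≈ 0.57143)
h = I*sqrt(6) (h = sqrt(-6) = I*sqrt(6) ≈ 2.4495*I)
E(H, N) = (-1 + N)**2
X(I, C) = C + I + I*sqrt(6) (X(I, C) = (I + C) + I*sqrt(6) = (C + I) + I*sqrt(6) = C + I + I*sqrt(6))
X(E(4, Y), 16)*(-3*1) = (16 + (-1 + 4/7)**2 + I*sqrt(6))*(-3*1) = (16 + (-3/7)**2 + I*sqrt(6))*(-3) = (16 + 9/49 + I*sqrt(6))*(-3) = (793/49 + I*sqrt(6))*(-3) = -2379/49 - 3*I*sqrt(6)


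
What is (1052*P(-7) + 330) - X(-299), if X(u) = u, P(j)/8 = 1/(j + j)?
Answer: 195/7 ≈ 27.857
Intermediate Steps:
P(j) = 4/j (P(j) = 8/(j + j) = 8/((2*j)) = 8*(1/(2*j)) = 4/j)
(1052*P(-7) + 330) - X(-299) = (1052*(4/(-7)) + 330) - 1*(-299) = (1052*(4*(-⅐)) + 330) + 299 = (1052*(-4/7) + 330) + 299 = (-4208/7 + 330) + 299 = -1898/7 + 299 = 195/7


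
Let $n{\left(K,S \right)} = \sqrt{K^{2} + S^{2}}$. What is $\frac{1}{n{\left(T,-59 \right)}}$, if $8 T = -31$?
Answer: $\frac{8 \sqrt{223745}}{223745} \approx 0.016913$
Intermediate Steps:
$T = - \frac{31}{8}$ ($T = \frac{1}{8} \left(-31\right) = - \frac{31}{8} \approx -3.875$)
$\frac{1}{n{\left(T,-59 \right)}} = \frac{1}{\sqrt{\left(- \frac{31}{8}\right)^{2} + \left(-59\right)^{2}}} = \frac{1}{\sqrt{\frac{961}{64} + 3481}} = \frac{1}{\sqrt{\frac{223745}{64}}} = \frac{1}{\frac{1}{8} \sqrt{223745}} = \frac{8 \sqrt{223745}}{223745}$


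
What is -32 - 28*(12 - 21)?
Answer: 220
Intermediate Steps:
-32 - 28*(12 - 21) = -32 - 28*(-9) = -32 + 252 = 220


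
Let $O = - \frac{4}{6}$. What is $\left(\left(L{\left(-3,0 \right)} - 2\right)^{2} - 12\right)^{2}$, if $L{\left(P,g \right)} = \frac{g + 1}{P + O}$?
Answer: $\frac{683929}{14641} \approx 46.713$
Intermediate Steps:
$O = - \frac{2}{3}$ ($O = \left(-4\right) \frac{1}{6} = - \frac{2}{3} \approx -0.66667$)
$L{\left(P,g \right)} = \frac{1 + g}{- \frac{2}{3} + P}$ ($L{\left(P,g \right)} = \frac{g + 1}{P - \frac{2}{3}} = \frac{1 + g}{- \frac{2}{3} + P}$)
$\left(\left(L{\left(-3,0 \right)} - 2\right)^{2} - 12\right)^{2} = \left(\left(\frac{3 \left(1 + 0\right)}{-2 + 3 \left(-3\right)} - 2\right)^{2} - 12\right)^{2} = \left(\left(3 \frac{1}{-2 - 9} \cdot 1 - 2\right)^{2} - 12\right)^{2} = \left(\left(3 \frac{1}{-11} \cdot 1 - 2\right)^{2} - 12\right)^{2} = \left(\left(3 \left(- \frac{1}{11}\right) 1 - 2\right)^{2} - 12\right)^{2} = \left(\left(- \frac{3}{11} - 2\right)^{2} - 12\right)^{2} = \left(\left(- \frac{25}{11}\right)^{2} - 12\right)^{2} = \left(\frac{625}{121} - 12\right)^{2} = \left(- \frac{827}{121}\right)^{2} = \frac{683929}{14641}$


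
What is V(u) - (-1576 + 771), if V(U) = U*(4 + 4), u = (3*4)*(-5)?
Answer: 325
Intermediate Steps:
u = -60 (u = 12*(-5) = -60)
V(U) = 8*U (V(U) = U*8 = 8*U)
V(u) - (-1576 + 771) = 8*(-60) - (-1576 + 771) = -480 - 1*(-805) = -480 + 805 = 325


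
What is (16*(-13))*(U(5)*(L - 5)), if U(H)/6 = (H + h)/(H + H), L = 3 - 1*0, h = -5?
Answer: 0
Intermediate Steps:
L = 3 (L = 3 + 0 = 3)
U(H) = 3*(-5 + H)/H (U(H) = 6*((H - 5)/(H + H)) = 6*((-5 + H)/((2*H))) = 6*((-5 + H)*(1/(2*H))) = 6*((-5 + H)/(2*H)) = 3*(-5 + H)/H)
(16*(-13))*(U(5)*(L - 5)) = (16*(-13))*((3 - 15/5)*(3 - 5)) = -208*(3 - 15*1/5)*(-2) = -208*(3 - 3)*(-2) = -0*(-2) = -208*0 = 0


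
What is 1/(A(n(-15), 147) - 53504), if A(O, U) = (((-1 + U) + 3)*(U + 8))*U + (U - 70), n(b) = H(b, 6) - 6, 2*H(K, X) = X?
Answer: 1/3341538 ≈ 2.9926e-7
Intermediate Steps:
H(K, X) = X/2
n(b) = -3 (n(b) = (1/2)*6 - 6 = 3 - 6 = -3)
A(O, U) = -70 + U + U*(2 + U)*(8 + U) (A(O, U) = ((2 + U)*(8 + U))*U + (-70 + U) = U*(2 + U)*(8 + U) + (-70 + U) = -70 + U + U*(2 + U)*(8 + U))
1/(A(n(-15), 147) - 53504) = 1/((-70 + 147**3 + 10*147**2 + 17*147) - 53504) = 1/((-70 + 3176523 + 10*21609 + 2499) - 53504) = 1/((-70 + 3176523 + 216090 + 2499) - 53504) = 1/(3395042 - 53504) = 1/3341538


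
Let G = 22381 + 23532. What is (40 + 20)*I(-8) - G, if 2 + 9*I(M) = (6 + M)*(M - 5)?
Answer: -45753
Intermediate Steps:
G = 45913
I(M) = -2/9 + (-5 + M)*(6 + M)/9 (I(M) = -2/9 + ((6 + M)*(M - 5))/9 = -2/9 + ((6 + M)*(-5 + M))/9 = -2/9 + ((-5 + M)*(6 + M))/9 = -2/9 + (-5 + M)*(6 + M)/9)
(40 + 20)*I(-8) - G = (40 + 20)*(-32/9 + (⅑)*(-8) + (⅑)*(-8)²) - 1*45913 = 60*(-32/9 - 8/9 + (⅑)*64) - 45913 = 60*(-32/9 - 8/9 + 64/9) - 45913 = 60*(8/3) - 45913 = 160 - 45913 = -45753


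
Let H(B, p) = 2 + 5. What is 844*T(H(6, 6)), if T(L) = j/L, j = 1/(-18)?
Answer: -422/63 ≈ -6.6984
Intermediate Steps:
H(B, p) = 7
j = -1/18 ≈ -0.055556
T(L) = -1/(18*L)
844*T(H(6, 6)) = 844*(-1/18/7) = 844*(-1/18*1/7) = 844*(-1/126) = -422/63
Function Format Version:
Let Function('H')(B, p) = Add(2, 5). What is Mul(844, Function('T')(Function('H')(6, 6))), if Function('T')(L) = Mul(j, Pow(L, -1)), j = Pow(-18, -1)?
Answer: Rational(-422, 63) ≈ -6.6984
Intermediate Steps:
Function('H')(B, p) = 7
j = Rational(-1, 18) ≈ -0.055556
Function('T')(L) = Mul(Rational(-1, 18), Pow(L, -1))
Mul(844, Function('T')(Function('H')(6, 6))) = Mul(844, Mul(Rational(-1, 18), Pow(7, -1))) = Mul(844, Mul(Rational(-1, 18), Rational(1, 7))) = Mul(844, Rational(-1, 126)) = Rational(-422, 63)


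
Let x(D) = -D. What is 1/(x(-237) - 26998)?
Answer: -1/26761 ≈ -3.7368e-5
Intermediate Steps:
1/(x(-237) - 26998) = 1/(-1*(-237) - 26998) = 1/(237 - 26998) = 1/(-26761) = -1/26761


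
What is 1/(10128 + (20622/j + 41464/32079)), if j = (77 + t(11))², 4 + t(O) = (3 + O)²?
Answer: 2321268519/23513469470074 ≈ 9.8721e-5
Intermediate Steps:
t(O) = -4 + (3 + O)²
j = 72361 (j = (77 + (-4 + (3 + 11)²))² = (77 + (-4 + 14²))² = (77 + (-4 + 196))² = (77 + 192)² = 269² = 72361)
1/(10128 + (20622/j + 41464/32079)) = 1/(10128 + (20622/72361 + 41464/32079)) = 1/(10128 + 3661909642/2321268519) = 1/(23513469470074/2321268519) = 2321268519/23513469470074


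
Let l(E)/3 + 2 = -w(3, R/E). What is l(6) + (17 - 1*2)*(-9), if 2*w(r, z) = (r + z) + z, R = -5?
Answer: -143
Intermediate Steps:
w(r, z) = z + r/2 (w(r, z) = ((r + z) + z)/2 = (r + 2*z)/2 = z + r/2)
l(E) = -21/2 + 15/E (l(E) = -6 + 3*(-(-5/E + (½)*3)) = -6 + 3*(-(-5/E + 3/2)) = -6 + 3*(-(3/2 - 5/E)) = -6 + 3*(-3/2 + 5/E) = -6 + (-9/2 + 15/E) = -21/2 + 15/E)
l(6) + (17 - 1*2)*(-9) = (-21/2 + 15/6) + (17 - 1*2)*(-9) = (-21/2 + 15*(⅙)) + (17 - 2)*(-9) = (-21/2 + 5/2) + 15*(-9) = -8 - 135 = -143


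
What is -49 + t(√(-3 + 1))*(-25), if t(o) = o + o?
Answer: -49 - 50*I*√2 ≈ -49.0 - 70.711*I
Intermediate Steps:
t(o) = 2*o
-49 + t(√(-3 + 1))*(-25) = -49 + (2*√(-3 + 1))*(-25) = -49 + (2*√(-2))*(-25) = -49 + (2*(I*√2))*(-25) = -49 + (2*I*√2)*(-25) = -49 - 50*I*√2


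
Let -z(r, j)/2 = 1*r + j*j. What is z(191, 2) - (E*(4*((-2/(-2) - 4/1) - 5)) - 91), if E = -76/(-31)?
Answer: -6837/31 ≈ -220.55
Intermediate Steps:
z(r, j) = -2*r - 2*j**2 (z(r, j) = -2*(1*r + j*j) = -2*(r + j**2) = -2*r - 2*j**2)
E = 76/31 (E = -76*(-1/31) = 76/31 ≈ 2.4516)
z(191, 2) - (E*(4*((-2/(-2) - 4/1) - 5)) - 91) = (-2*191 - 2*2**2) - (76*(4*((-2/(-2) - 4/1) - 5))/31 - 91) = (-382 - 2*4) - (76*(4*((-2*(-1/2) - 4*1) - 5))/31 - 91) = (-382 - 8) - (76*(4*((1 - 4) - 5))/31 - 91) = -390 - (76*(4*(-3 - 5))/31 - 91) = -390 - (76*(4*(-8))/31 - 91) = -390 - ((76/31)*(-32) - 91) = -390 - (-2432/31 - 91) = -390 - 1*(-5253/31) = -390 + 5253/31 = -6837/31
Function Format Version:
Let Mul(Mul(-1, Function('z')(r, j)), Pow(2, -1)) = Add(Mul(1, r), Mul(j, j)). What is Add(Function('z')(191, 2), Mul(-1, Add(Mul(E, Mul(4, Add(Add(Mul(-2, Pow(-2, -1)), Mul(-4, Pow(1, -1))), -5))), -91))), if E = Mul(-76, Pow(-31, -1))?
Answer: Rational(-6837, 31) ≈ -220.55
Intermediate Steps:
Function('z')(r, j) = Add(Mul(-2, r), Mul(-2, Pow(j, 2))) (Function('z')(r, j) = Mul(-2, Add(Mul(1, r), Mul(j, j))) = Mul(-2, Add(r, Pow(j, 2))) = Add(Mul(-2, r), Mul(-2, Pow(j, 2))))
E = Rational(76, 31) (E = Mul(-76, Rational(-1, 31)) = Rational(76, 31) ≈ 2.4516)
Add(Function('z')(191, 2), Mul(-1, Add(Mul(E, Mul(4, Add(Add(Mul(-2, Pow(-2, -1)), Mul(-4, Pow(1, -1))), -5))), -91))) = Add(Add(Mul(-2, 191), Mul(-2, Pow(2, 2))), Mul(-1, Add(Mul(Rational(76, 31), Mul(4, Add(Add(Mul(-2, Pow(-2, -1)), Mul(-4, Pow(1, -1))), -5))), -91))) = Add(Add(-382, Mul(-2, 4)), Mul(-1, Add(Mul(Rational(76, 31), Mul(4, Add(Add(Mul(-2, Rational(-1, 2)), Mul(-4, 1)), -5))), -91))) = Add(Add(-382, -8), Mul(-1, Add(Mul(Rational(76, 31), Mul(4, Add(Add(1, -4), -5))), -91))) = Add(-390, Mul(-1, Add(Mul(Rational(76, 31), Mul(4, Add(-3, -5))), -91))) = Add(-390, Mul(-1, Add(Mul(Rational(76, 31), Mul(4, -8)), -91))) = Add(-390, Mul(-1, Add(Mul(Rational(76, 31), -32), -91))) = Add(-390, Mul(-1, Add(Rational(-2432, 31), -91))) = Add(-390, Mul(-1, Rational(-5253, 31))) = Add(-390, Rational(5253, 31)) = Rational(-6837, 31)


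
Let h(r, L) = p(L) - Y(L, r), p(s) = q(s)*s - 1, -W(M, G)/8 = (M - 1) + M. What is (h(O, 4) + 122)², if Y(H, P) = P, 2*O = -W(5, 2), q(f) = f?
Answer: 10201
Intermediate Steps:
W(M, G) = 8 - 16*M (W(M, G) = -8*((M - 1) + M) = -8*((-1 + M) + M) = -8*(-1 + 2*M) = 8 - 16*M)
p(s) = -1 + s² (p(s) = s*s - 1 = s² - 1 = -1 + s²)
O = 36 (O = (-(8 - 16*5))/2 = (-(8 - 80))/2 = (-1*(-72))/2 = (½)*72 = 36)
h(r, L) = -1 + L² - r (h(r, L) = (-1 + L²) - r = -1 + L² - r)
(h(O, 4) + 122)² = ((-1 + 4² - 1*36) + 122)² = ((-1 + 16 - 36) + 122)² = (-21 + 122)² = 101² = 10201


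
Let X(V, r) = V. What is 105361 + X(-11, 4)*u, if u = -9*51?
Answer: 110410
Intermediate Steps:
u = -459
105361 + X(-11, 4)*u = 105361 - 11*(-459) = 105361 + 5049 = 110410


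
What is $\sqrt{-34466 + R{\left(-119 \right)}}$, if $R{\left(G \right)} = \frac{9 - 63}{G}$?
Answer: $\frac{10 i \sqrt{4880666}}{119} \approx 185.65 i$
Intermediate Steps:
$R{\left(G \right)} = - \frac{54}{G}$ ($R{\left(G \right)} = \frac{9 - 63}{G} = - \frac{54}{G}$)
$\sqrt{-34466 + R{\left(-119 \right)}} = \sqrt{-34466 - \frac{54}{-119}} = \sqrt{-34466 - - \frac{54}{119}} = \sqrt{-34466 + \frac{54}{119}} = \sqrt{- \frac{4101400}{119}} = \frac{10 i \sqrt{4880666}}{119}$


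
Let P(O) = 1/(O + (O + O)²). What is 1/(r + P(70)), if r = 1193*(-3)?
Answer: -19670/70398929 ≈ -0.00027941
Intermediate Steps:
P(O) = 1/(O + 4*O²) (P(O) = 1/(O + (2*O)²) = 1/(O + 4*O²))
r = -3579
1/(r + P(70)) = 1/(-3579 + 1/(70*(1 + 4*70))) = 1/(-3579 + 1/(70*(1 + 280))) = 1/(-3579 + (1/70)/281) = 1/(-3579 + (1/70)*(1/281)) = 1/(-3579 + 1/19670) = 1/(-70398929/19670) = -19670/70398929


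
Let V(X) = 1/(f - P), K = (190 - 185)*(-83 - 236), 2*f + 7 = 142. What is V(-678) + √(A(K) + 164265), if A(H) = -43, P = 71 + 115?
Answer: -2/237 + √164222 ≈ 405.23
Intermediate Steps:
f = 135/2 (f = -7/2 + (½)*142 = -7/2 + 71 = 135/2 ≈ 67.500)
P = 186
K = -1595 (K = 5*(-319) = -1595)
V(X) = -2/237 (V(X) = 1/(135/2 - 1*186) = 1/(135/2 - 186) = 1/(-237/2) = -2/237)
V(-678) + √(A(K) + 164265) = -2/237 + √(-43 + 164265) = -2/237 + √164222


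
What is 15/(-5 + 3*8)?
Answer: 15/19 ≈ 0.78947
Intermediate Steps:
15/(-5 + 3*8) = 15/(-5 + 24) = 15/19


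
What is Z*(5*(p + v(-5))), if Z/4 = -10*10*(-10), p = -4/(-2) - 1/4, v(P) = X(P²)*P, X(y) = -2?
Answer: 235000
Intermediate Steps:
v(P) = -2*P
p = 7/4 (p = -4*(-½) - 1*¼ = 2 - ¼ = 7/4 ≈ 1.7500)
Z = 4000 (Z = 4*(-10*10*(-10)) = 4*(-100*(-10)) = 4*1000 = 4000)
Z*(5*(p + v(-5))) = 4000*(5*(7/4 - 2*(-5))) = 4000*(5*(7/4 + 10)) = 4000*(5*(47/4)) = 4000*(235/4) = 235000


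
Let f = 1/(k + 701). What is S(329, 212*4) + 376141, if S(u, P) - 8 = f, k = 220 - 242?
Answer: 255405172/679 ≈ 3.7615e+5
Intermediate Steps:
k = -22
f = 1/679 (f = 1/(-22 + 701) = 1/679 ≈ 0.0014728)
S(u, P) = 5433/679 (S(u, P) = 8 + 1/679 = 5433/679)
S(329, 212*4) + 376141 = 5433/679 + 376141 = 255405172/679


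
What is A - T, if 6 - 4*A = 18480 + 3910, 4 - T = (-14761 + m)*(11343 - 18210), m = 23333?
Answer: -58869524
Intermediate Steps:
T = 58863928 (T = 4 - (-14761 + 23333)*(11343 - 18210) = 4 - 8572*(-6867) = 4 - 1*(-58863924) = 4 + 58863924 = 58863928)
A = -5596 (A = 3/2 - (18480 + 3910)/4 = 3/2 - ¼*22390 = 3/2 - 11195/2 = -5596)
A - T = -5596 - 1*58863928 = -5596 - 58863928 = -58869524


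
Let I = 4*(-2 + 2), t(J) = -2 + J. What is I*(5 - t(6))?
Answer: 0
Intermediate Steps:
I = 0 (I = 4*0 = 0)
I*(5 - t(6)) = 0*(5 - (-2 + 6)) = 0*(5 - 1*4) = 0*(5 - 4) = 0*1 = 0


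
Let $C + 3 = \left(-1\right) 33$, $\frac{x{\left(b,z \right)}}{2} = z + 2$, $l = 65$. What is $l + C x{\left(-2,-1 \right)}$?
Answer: $-7$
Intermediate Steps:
$x{\left(b,z \right)} = 4 + 2 z$ ($x{\left(b,z \right)} = 2 \left(z + 2\right) = 2 \left(2 + z\right) = 4 + 2 z$)
$C = -36$ ($C = -3 - 33 = -36$)
$l + C x{\left(-2,-1 \right)} = 65 - 36 \left(4 + 2 \left(-1\right)\right) = 65 - 36 \left(4 - 2\right) = 65 - 72 = -7$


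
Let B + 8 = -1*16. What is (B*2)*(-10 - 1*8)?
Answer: 864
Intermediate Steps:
B = -24 (B = -8 - 1*16 = -8 - 16 = -24)
(B*2)*(-10 - 1*8) = (-24*2)*(-10 - 1*8) = -48*(-10 - 8) = -48*(-18) = 864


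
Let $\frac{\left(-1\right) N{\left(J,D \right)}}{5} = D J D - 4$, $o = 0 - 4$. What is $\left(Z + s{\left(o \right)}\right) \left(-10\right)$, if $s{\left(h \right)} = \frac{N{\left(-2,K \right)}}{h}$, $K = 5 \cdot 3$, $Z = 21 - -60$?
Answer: $4865$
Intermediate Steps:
$Z = 81$ ($Z = 21 + 60 = 81$)
$K = 15$
$o = -4$
$N{\left(J,D \right)} = 20 - 5 J D^{2}$ ($N{\left(J,D \right)} = - 5 \left(D J D - 4\right) = - 5 \left(J D^{2} - 4\right) = - 5 \left(-4 + J D^{2}\right) = 20 - 5 J D^{2}$)
$s{\left(h \right)} = \frac{2270}{h}$ ($s{\left(h \right)} = \frac{20 - - 10 \cdot 15^{2}}{h} = \frac{20 - \left(-10\right) 225}{h} = \frac{20 + 2250}{h} = \frac{2270}{h}$)
$\left(Z + s{\left(o \right)}\right) \left(-10\right) = \left(81 + \frac{2270}{-4}\right) \left(-10\right) = \left(81 + 2270 \left(- \frac{1}{4}\right)\right) \left(-10\right) = \left(81 - \frac{1135}{2}\right) \left(-10\right) = \left(- \frac{973}{2}\right) \left(-10\right) = 4865$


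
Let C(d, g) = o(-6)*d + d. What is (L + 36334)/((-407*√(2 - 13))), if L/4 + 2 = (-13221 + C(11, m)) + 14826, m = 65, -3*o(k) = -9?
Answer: 3902*I*√11/407 ≈ 31.797*I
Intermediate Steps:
o(k) = 3 (o(k) = -⅓*(-9) = 3)
C(d, g) = 4*d (C(d, g) = 3*d + d = 4*d)
L = 6588 (L = -8 + 4*((-13221 + 4*11) + 14826) = -8 + 4*((-13221 + 44) + 14826) = -8 + 4*(-13177 + 14826) = -8 + 4*1649 = -8 + 6596 = 6588)
(L + 36334)/((-407*√(2 - 13))) = (6588 + 36334)/((-407*√(2 - 13))) = 42922/((-407*I*√11)) = 42922*(I*√11/4477) = 3902*I*√11/407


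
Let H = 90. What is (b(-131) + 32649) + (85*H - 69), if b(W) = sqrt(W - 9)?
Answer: 40230 + 2*I*sqrt(35) ≈ 40230.0 + 11.832*I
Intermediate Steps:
b(W) = sqrt(-9 + W)
(b(-131) + 32649) + (85*H - 69) = (sqrt(-9 - 131) + 32649) + (85*90 - 69) = (sqrt(-140) + 32649) + (7650 - 69) = (2*I*sqrt(35) + 32649) + 7581 = (32649 + 2*I*sqrt(35)) + 7581 = 40230 + 2*I*sqrt(35)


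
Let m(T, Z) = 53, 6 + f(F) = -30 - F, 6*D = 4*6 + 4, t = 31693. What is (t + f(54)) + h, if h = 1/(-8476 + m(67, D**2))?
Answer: 266192068/8423 ≈ 31603.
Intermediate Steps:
D = 14/3 (D = (4*6 + 4)/6 = (24 + 4)/6 = (1/6)*28 = 14/3 ≈ 4.6667)
f(F) = -36 - F (f(F) = -6 + (-30 - F) = -36 - F)
h = -1/8423 (h = 1/(-8476 + 53) = 1/(-8423) = -1/8423 ≈ -0.00011872)
(t + f(54)) + h = (31693 + (-36 - 1*54)) - 1/8423 = (31693 + (-36 - 54)) - 1/8423 = (31693 - 90) - 1/8423 = 31603 - 1/8423 = 266192068/8423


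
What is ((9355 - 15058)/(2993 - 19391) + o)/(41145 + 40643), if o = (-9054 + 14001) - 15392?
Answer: -57090469/447053208 ≈ -0.12770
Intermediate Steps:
o = -10445 (o = 4947 - 15392 = -10445)
((9355 - 15058)/(2993 - 19391) + o)/(41145 + 40643) = ((9355 - 15058)/(2993 - 19391) - 10445)/(41145 + 40643) = (-5703/(-16398) - 10445)/81788 = (-5703*(-1/16398) - 10445)*(1/81788) = (1901/5466 - 10445)*(1/81788) = -57090469/5466*1/81788 = -57090469/447053208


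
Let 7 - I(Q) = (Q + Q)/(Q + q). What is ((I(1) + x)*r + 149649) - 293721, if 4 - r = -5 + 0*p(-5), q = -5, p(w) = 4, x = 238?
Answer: -283725/2 ≈ -1.4186e+5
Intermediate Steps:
I(Q) = 7 - 2*Q/(-5 + Q) (I(Q) = 7 - (Q + Q)/(Q - 5) = 7 - 2*Q/(-5 + Q))
r = 9 (r = 4 - (-5 + 0*4) = 4 - (-5 + 0) = 4 - 1*(-5) = 4 + 5 = 9)
((I(1) + x)*r + 149649) - 293721 = ((5*(-7 + 1)/(-5 + 1) + 238)*9 + 149649) - 293721 = ((5*(-6)/(-4) + 238)*9 + 149649) - 293721 = ((5*(-¼)*(-6) + 238)*9 + 149649) - 293721 = ((15/2 + 238)*9 + 149649) - 293721 = ((491/2)*9 + 149649) - 293721 = (4419/2 + 149649) - 293721 = 303717/2 - 293721 = -283725/2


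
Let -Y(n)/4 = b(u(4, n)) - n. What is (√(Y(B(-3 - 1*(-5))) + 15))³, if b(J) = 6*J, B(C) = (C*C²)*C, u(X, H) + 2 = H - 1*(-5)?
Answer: -377*I*√377 ≈ -7320.0*I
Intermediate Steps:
u(X, H) = 3 + H (u(X, H) = -2 + (H - 1*(-5)) = -2 + (H + 5) = -2 + (5 + H) = 3 + H)
B(C) = C⁴ (B(C) = C³*C = C⁴)
Y(n) = -72 - 20*n (Y(n) = -4*(6*(3 + n) - n) = -4*((18 + 6*n) - n) = -4*(18 + 5*n) = -72 - 20*n)
(√(Y(B(-3 - 1*(-5))) + 15))³ = (√((-72 - 20*(-3 - 1*(-5))⁴) + 15))³ = (√((-72 - 20*(-3 + 5)⁴) + 15))³ = (√((-72 - 20*2⁴) + 15))³ = (√((-72 - 20*16) + 15))³ = (√((-72 - 320) + 15))³ = (√(-392 + 15))³ = (√(-377))³ = (I*√377)³ = -377*I*√377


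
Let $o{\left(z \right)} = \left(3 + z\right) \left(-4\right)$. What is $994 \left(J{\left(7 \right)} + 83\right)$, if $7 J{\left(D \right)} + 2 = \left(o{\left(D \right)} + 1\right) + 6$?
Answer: $77532$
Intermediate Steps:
$o{\left(z \right)} = -12 - 4 z$
$J{\left(D \right)} = -1 - \frac{4 D}{7}$ ($J{\left(D \right)} = - \frac{2}{7} + \frac{\left(\left(-12 - 4 D\right) + 1\right) + 6}{7} = - \frac{2}{7} + \frac{\left(-11 - 4 D\right) + 6}{7} = - \frac{2}{7} + \frac{-5 - 4 D}{7} = - \frac{2}{7} - \left(\frac{5}{7} + \frac{4 D}{7}\right) = -1 - \frac{4 D}{7}$)
$994 \left(J{\left(7 \right)} + 83\right) = 994 \left(\left(-1 - 4\right) + 83\right) = 994 \left(-5 + 83\right) = 994 \cdot 78 = 77532$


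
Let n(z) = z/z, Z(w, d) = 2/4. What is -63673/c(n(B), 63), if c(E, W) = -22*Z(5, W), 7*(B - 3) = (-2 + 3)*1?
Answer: 63673/11 ≈ 5788.5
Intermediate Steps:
B = 22/7 (B = 3 + ((-2 + 3)*1)/7 = 3 + (1*1)/7 = 3 + (⅐)*1 = 3 + ⅐ = 22/7 ≈ 3.1429)
Z(w, d) = ½ (Z(w, d) = 2*(¼) = ½)
n(z) = 1
c(E, W) = -11 (c(E, W) = -22*½ = -11)
-63673/c(n(B), 63) = -63673/(-11) = -63673*(-1/11) = 63673/11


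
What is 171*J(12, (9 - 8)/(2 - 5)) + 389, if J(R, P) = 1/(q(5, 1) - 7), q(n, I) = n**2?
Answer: 797/2 ≈ 398.50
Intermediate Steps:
J(R, P) = 1/18 (J(R, P) = 1/(5**2 - 7) = 1/(25 - 7) = 1/18)
171*J(12, (9 - 8)/(2 - 5)) + 389 = 171*(1/18) + 389 = 19/2 + 389 = 797/2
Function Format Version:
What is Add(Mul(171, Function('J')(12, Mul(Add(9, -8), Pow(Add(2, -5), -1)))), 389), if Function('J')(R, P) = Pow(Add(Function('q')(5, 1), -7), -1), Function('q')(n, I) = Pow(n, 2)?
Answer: Rational(797, 2) ≈ 398.50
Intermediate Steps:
Function('J')(R, P) = Rational(1, 18) (Function('J')(R, P) = Pow(Add(Pow(5, 2), -7), -1) = Pow(Add(25, -7), -1) = Pow(18, -1) = Rational(1, 18))
Add(Mul(171, Function('J')(12, Mul(Add(9, -8), Pow(Add(2, -5), -1)))), 389) = Add(Mul(171, Rational(1, 18)), 389) = Add(Rational(19, 2), 389) = Rational(797, 2)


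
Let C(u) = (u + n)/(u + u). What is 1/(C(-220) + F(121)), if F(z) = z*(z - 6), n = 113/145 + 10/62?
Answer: 247225/3440258959 ≈ 7.1862e-5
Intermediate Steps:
n = 4228/4495 (n = 113*(1/145) + 10*(1/62) = 113/145 + 5/31 = 4228/4495 ≈ 0.94060)
F(z) = z*(-6 + z)
C(u) = (4228/4495 + u)/(2*u) (C(u) = (u + 4228/4495)/(u + u) = (4228/4495 + u)/((2*u)) = (4228/4495 + u)*(1/(2*u)) = (4228/4495 + u)/(2*u))
1/(C(-220) + F(121)) = 1/((1/8990)*(4228 + 4495*(-220))/(-220) + 121*(-6 + 121)) = 1/((1/8990)*(-1/220)*(4228 - 988900) + 121*115) = 1/((1/8990)*(-1/220)*(-984672) + 13915) = 1/(123084/247225 + 13915) = 1/(3440258959/247225) = 247225/3440258959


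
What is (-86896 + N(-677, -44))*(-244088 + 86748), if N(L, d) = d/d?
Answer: 13672059300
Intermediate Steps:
N(L, d) = 1
(-86896 + N(-677, -44))*(-244088 + 86748) = (-86896 + 1)*(-244088 + 86748) = -86895*(-157340) = 13672059300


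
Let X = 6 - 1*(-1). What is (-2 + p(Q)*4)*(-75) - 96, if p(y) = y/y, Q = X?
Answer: -246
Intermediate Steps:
X = 7 (X = 6 + 1 = 7)
Q = 7
p(y) = 1
(-2 + p(Q)*4)*(-75) - 96 = (-2 + 1*4)*(-75) - 96 = (-2 + 4)*(-75) - 96 = 2*(-75) - 96 = -150 - 96 = -246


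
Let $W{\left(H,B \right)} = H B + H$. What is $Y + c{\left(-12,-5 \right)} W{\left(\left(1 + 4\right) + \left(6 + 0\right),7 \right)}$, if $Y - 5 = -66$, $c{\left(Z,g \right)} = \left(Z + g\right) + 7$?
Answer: $-941$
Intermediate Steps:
$W{\left(H,B \right)} = H + B H$ ($W{\left(H,B \right)} = B H + H = H + B H$)
$c{\left(Z,g \right)} = 7 + Z + g$
$Y = -61$ ($Y = 5 - 66 = -61$)
$Y + c{\left(-12,-5 \right)} W{\left(\left(1 + 4\right) + \left(6 + 0\right),7 \right)} = -61 + \left(7 - 12 - 5\right) \left(\left(1 + 4\right) + \left(6 + 0\right)\right) \left(1 + 7\right) = -61 - 10 \left(5 + 6\right) 8 = -61 - 10 \cdot 11 \cdot 8 = -61 - 880 = -941$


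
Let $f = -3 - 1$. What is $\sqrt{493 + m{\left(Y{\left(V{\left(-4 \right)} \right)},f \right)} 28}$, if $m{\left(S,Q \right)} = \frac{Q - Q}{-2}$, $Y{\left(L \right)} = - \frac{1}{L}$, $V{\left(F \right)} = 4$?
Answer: $\sqrt{493} \approx 22.204$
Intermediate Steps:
$f = -4$ ($f = -3 - 1 = -4$)
$m{\left(S,Q \right)} = 0$ ($m{\left(S,Q \right)} = 0 \left(- \frac{1}{2}\right) = 0$)
$\sqrt{493 + m{\left(Y{\left(V{\left(-4 \right)} \right)},f \right)} 28} = \sqrt{493 + 0 \cdot 28} = \sqrt{493 + 0} = \sqrt{493}$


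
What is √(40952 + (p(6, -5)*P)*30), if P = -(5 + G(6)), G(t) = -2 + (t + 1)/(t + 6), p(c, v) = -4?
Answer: 33*√38 ≈ 203.43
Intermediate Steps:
G(t) = -2 + (1 + t)/(6 + t)
P = -43/12 (P = -(5 + (-11 - 1*6)/(6 + 6)) = -(5 + (-11 - 6)/12) = -(5 + (1/12)*(-17)) = -(5 - 17/12) = -1*43/12 = -43/12 ≈ -3.5833)
√(40952 + (p(6, -5)*P)*30) = √(40952 - 4*(-43/12)*30) = √(40952 + (43/3)*30) = √(40952 + 430) = √41382 = 33*√38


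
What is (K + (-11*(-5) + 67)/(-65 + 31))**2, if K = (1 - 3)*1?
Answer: 9025/289 ≈ 31.228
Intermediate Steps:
K = -2 (K = -2*1 = -2)
(K + (-11*(-5) + 67)/(-65 + 31))**2 = (-2 + (-11*(-5) + 67)/(-65 + 31))**2 = (-2 + (55 + 67)/(-34))**2 = (-2 + 122*(-1/34))**2 = (-2 - 61/17)**2 = (-95/17)**2 = 9025/289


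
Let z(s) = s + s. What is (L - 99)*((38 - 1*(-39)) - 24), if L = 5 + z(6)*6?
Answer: -1166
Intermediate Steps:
z(s) = 2*s
L = 77 (L = 5 + (2*6)*6 = 5 + 12*6 = 5 + 72 = 77)
(L - 99)*((38 - 1*(-39)) - 24) = (77 - 99)*((38 - 1*(-39)) - 24) = -22*((38 + 39) - 24) = -22*(77 - 24) = -22*53 = -1166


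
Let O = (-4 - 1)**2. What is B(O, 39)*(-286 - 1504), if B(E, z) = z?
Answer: -69810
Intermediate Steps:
O = 25 (O = (-5)**2 = 25)
B(O, 39)*(-286 - 1504) = 39*(-286 - 1504) = 39*(-1790) = -69810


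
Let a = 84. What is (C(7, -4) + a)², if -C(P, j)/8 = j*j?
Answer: 1936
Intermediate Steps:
C(P, j) = -8*j² (C(P, j) = -8*j*j = -8*j²)
(C(7, -4) + a)² = (-8*(-4)² + 84)² = (-8*16 + 84)² = (-128 + 84)² = (-44)² = 1936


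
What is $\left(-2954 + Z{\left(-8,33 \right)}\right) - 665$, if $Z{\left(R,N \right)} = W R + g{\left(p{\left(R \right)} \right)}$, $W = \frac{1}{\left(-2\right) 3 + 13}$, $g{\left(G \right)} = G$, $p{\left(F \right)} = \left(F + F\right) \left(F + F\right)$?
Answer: $- \frac{23549}{7} \approx -3364.1$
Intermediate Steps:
$p{\left(F \right)} = 4 F^{2}$ ($p{\left(F \right)} = 2 F 2 F = 4 F^{2}$)
$W = \frac{1}{7}$ ($W = \frac{1}{-6 + 13} = \frac{1}{7} \approx 0.14286$)
$Z{\left(R,N \right)} = 4 R^{2} + \frac{R}{7}$ ($Z{\left(R,N \right)} = \frac{R}{7} + 4 R^{2} = 4 R^{2} + \frac{R}{7}$)
$\left(-2954 + Z{\left(-8,33 \right)}\right) - 665 = \left(-2954 + \frac{1}{7} \left(-8\right) \left(1 + 28 \left(-8\right)\right)\right) - 665 = \left(-2954 + \frac{1}{7} \left(-8\right) \left(1 - 224\right)\right) - 665 = \left(-2954 + \frac{1}{7} \left(-8\right) \left(-223\right)\right) - 665 = \left(-2954 + \frac{1784}{7}\right) - 665 = - \frac{18894}{7} - 665 = - \frac{23549}{7}$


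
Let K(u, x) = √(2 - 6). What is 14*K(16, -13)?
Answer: 28*I ≈ 28.0*I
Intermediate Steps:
K(u, x) = 2*I (K(u, x) = √(-4) = 2*I)
14*K(16, -13) = 14*(2*I) = 28*I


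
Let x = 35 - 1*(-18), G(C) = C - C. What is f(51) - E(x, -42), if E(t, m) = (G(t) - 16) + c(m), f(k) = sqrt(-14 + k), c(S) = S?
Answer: 58 + sqrt(37) ≈ 64.083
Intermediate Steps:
G(C) = 0
x = 53 (x = 35 + 18 = 53)
E(t, m) = -16 + m (E(t, m) = (0 - 16) + m = -16 + m)
f(51) - E(x, -42) = sqrt(-14 + 51) - (-16 - 42) = sqrt(37) - 1*(-58) = sqrt(37) + 58 = 58 + sqrt(37)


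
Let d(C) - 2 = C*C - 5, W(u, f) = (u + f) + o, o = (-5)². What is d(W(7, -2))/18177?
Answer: 299/6059 ≈ 0.049348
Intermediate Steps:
o = 25
W(u, f) = 25 + f + u (W(u, f) = (u + f) + 25 = (f + u) + 25 = 25 + f + u)
d(C) = -3 + C² (d(C) = 2 + (C*C - 5) = 2 + (C² - 5) = 2 + (-5 + C²) = -3 + C²)
d(W(7, -2))/18177 = (-3 + (25 - 2 + 7)²)/18177 = (-3 + 30²)*(1/18177) = (-3 + 900)*(1/18177) = 897*(1/18177) = 299/6059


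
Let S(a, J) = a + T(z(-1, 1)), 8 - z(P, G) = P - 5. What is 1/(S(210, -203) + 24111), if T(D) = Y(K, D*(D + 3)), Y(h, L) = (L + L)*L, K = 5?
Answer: 1/137609 ≈ 7.2670e-6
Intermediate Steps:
z(P, G) = 13 - P (z(P, G) = 8 - (P - 5) = 8 - (-5 + P) = 8 + (5 - P) = 13 - P)
Y(h, L) = 2*L**2 (Y(h, L) = (2*L)*L = 2*L**2)
T(D) = 2*D**2*(3 + D)**2 (T(D) = 2*(D*(D + 3))**2 = 2*(D*(3 + D))**2 = 2*(D**2*(3 + D)**2) = 2*D**2*(3 + D)**2)
S(a, J) = 113288 + a (S(a, J) = a + 2*(13 - 1*(-1))**2*(3 + (13 - 1*(-1)))**2 = a + 2*(13 + 1)**2*(3 + (13 + 1))**2 = a + 2*14**2*(3 + 14)**2 = a + 2*196*17**2 = a + 2*196*289 = a + 113288 = 113288 + a)
1/(S(210, -203) + 24111) = 1/((113288 + 210) + 24111) = 1/(113498 + 24111) = 1/137609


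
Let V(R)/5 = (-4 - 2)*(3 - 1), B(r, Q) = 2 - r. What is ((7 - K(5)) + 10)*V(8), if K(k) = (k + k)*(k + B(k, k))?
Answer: 180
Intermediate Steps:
K(k) = 4*k (K(k) = (k + k)*(k + (2 - k)) = (2*k)*2 = 4*k)
V(R) = -60 (V(R) = 5*((-4 - 2)*(3 - 1)) = 5*(-6*2) = 5*(-12) = -60)
((7 - K(5)) + 10)*V(8) = ((7 - 4*5) + 10)*(-60) = ((7 - 1*20) + 10)*(-60) = ((7 - 20) + 10)*(-60) = (-13 + 10)*(-60) = -3*(-60) = 180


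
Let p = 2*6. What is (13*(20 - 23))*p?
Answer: -468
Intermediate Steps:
p = 12
(13*(20 - 23))*p = (13*(20 - 23))*12 = (13*(-3))*12 = -39*12 = -468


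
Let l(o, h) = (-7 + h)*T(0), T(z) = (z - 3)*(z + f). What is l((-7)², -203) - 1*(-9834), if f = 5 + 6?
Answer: 16764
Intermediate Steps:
f = 11
T(z) = (-3 + z)*(11 + z) (T(z) = (z - 3)*(z + 11) = (-3 + z)*(11 + z))
l(o, h) = 231 - 33*h (l(o, h) = (-7 + h)*(-33 + 0² + 8*0) = (-7 + h)*(-33 + 0 + 0) = (-7 + h)*(-33) = 231 - 33*h)
l((-7)², -203) - 1*(-9834) = (231 - 33*(-203)) - 1*(-9834) = (231 + 6699) + 9834 = 6930 + 9834 = 16764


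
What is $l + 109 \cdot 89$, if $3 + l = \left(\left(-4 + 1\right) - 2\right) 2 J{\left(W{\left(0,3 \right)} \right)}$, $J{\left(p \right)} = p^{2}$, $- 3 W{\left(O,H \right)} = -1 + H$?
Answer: $\frac{87242}{9} \approx 9693.6$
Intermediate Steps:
$W{\left(O,H \right)} = \frac{1}{3} - \frac{H}{3}$ ($W{\left(O,H \right)} = - \frac{-1 + H}{3} = \frac{1}{3} - \frac{H}{3}$)
$l = - \frac{67}{9}$ ($l = -3 + \left(\left(-4 + 1\right) - 2\right) 2 \left(\frac{1}{3} - 1\right)^{2} = -3 + \left(-3 - 2\right) 2 \left(\frac{1}{3} - 1\right)^{2} = -3 + \left(-5\right) 2 \left(- \frac{2}{3}\right)^{2} = -3 - \frac{40}{9} = - \frac{67}{9} \approx -7.4444$)
$l + 109 \cdot 89 = - \frac{67}{9} + 109 \cdot 89 = - \frac{67}{9} + 9701 = \frac{87242}{9}$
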